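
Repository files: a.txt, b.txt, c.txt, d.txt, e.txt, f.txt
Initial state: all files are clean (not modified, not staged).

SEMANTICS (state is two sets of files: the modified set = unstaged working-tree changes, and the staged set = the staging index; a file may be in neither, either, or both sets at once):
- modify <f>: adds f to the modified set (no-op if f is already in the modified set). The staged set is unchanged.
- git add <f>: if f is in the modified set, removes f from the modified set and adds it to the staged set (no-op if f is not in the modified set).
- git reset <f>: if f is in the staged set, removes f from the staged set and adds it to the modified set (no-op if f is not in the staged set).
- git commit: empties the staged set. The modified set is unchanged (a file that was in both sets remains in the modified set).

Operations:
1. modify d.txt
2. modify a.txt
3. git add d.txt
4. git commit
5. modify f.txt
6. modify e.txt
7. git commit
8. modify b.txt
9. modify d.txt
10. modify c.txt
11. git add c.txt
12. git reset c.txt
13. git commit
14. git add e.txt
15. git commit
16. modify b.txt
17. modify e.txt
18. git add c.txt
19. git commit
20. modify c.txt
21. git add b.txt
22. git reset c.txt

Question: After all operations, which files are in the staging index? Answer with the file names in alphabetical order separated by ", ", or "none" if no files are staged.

After op 1 (modify d.txt): modified={d.txt} staged={none}
After op 2 (modify a.txt): modified={a.txt, d.txt} staged={none}
After op 3 (git add d.txt): modified={a.txt} staged={d.txt}
After op 4 (git commit): modified={a.txt} staged={none}
After op 5 (modify f.txt): modified={a.txt, f.txt} staged={none}
After op 6 (modify e.txt): modified={a.txt, e.txt, f.txt} staged={none}
After op 7 (git commit): modified={a.txt, e.txt, f.txt} staged={none}
After op 8 (modify b.txt): modified={a.txt, b.txt, e.txt, f.txt} staged={none}
After op 9 (modify d.txt): modified={a.txt, b.txt, d.txt, e.txt, f.txt} staged={none}
After op 10 (modify c.txt): modified={a.txt, b.txt, c.txt, d.txt, e.txt, f.txt} staged={none}
After op 11 (git add c.txt): modified={a.txt, b.txt, d.txt, e.txt, f.txt} staged={c.txt}
After op 12 (git reset c.txt): modified={a.txt, b.txt, c.txt, d.txt, e.txt, f.txt} staged={none}
After op 13 (git commit): modified={a.txt, b.txt, c.txt, d.txt, e.txt, f.txt} staged={none}
After op 14 (git add e.txt): modified={a.txt, b.txt, c.txt, d.txt, f.txt} staged={e.txt}
After op 15 (git commit): modified={a.txt, b.txt, c.txt, d.txt, f.txt} staged={none}
After op 16 (modify b.txt): modified={a.txt, b.txt, c.txt, d.txt, f.txt} staged={none}
After op 17 (modify e.txt): modified={a.txt, b.txt, c.txt, d.txt, e.txt, f.txt} staged={none}
After op 18 (git add c.txt): modified={a.txt, b.txt, d.txt, e.txt, f.txt} staged={c.txt}
After op 19 (git commit): modified={a.txt, b.txt, d.txt, e.txt, f.txt} staged={none}
After op 20 (modify c.txt): modified={a.txt, b.txt, c.txt, d.txt, e.txt, f.txt} staged={none}
After op 21 (git add b.txt): modified={a.txt, c.txt, d.txt, e.txt, f.txt} staged={b.txt}
After op 22 (git reset c.txt): modified={a.txt, c.txt, d.txt, e.txt, f.txt} staged={b.txt}

Answer: b.txt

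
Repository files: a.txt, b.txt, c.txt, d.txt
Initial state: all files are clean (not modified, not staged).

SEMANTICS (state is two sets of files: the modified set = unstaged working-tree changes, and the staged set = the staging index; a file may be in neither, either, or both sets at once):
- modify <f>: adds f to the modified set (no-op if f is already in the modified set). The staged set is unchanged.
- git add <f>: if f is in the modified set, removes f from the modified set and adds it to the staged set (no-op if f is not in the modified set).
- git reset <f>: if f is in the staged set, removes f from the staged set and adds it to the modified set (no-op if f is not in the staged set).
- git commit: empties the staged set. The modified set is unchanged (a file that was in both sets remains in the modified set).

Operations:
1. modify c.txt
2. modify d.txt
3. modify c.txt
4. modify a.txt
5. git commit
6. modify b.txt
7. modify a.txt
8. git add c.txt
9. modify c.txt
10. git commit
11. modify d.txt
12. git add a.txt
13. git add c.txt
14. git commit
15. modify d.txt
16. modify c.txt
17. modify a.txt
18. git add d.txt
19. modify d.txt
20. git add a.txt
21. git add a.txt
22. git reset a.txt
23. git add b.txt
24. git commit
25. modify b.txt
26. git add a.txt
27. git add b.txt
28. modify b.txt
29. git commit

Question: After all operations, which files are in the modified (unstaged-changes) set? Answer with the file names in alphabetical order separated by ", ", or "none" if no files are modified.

Answer: b.txt, c.txt, d.txt

Derivation:
After op 1 (modify c.txt): modified={c.txt} staged={none}
After op 2 (modify d.txt): modified={c.txt, d.txt} staged={none}
After op 3 (modify c.txt): modified={c.txt, d.txt} staged={none}
After op 4 (modify a.txt): modified={a.txt, c.txt, d.txt} staged={none}
After op 5 (git commit): modified={a.txt, c.txt, d.txt} staged={none}
After op 6 (modify b.txt): modified={a.txt, b.txt, c.txt, d.txt} staged={none}
After op 7 (modify a.txt): modified={a.txt, b.txt, c.txt, d.txt} staged={none}
After op 8 (git add c.txt): modified={a.txt, b.txt, d.txt} staged={c.txt}
After op 9 (modify c.txt): modified={a.txt, b.txt, c.txt, d.txt} staged={c.txt}
After op 10 (git commit): modified={a.txt, b.txt, c.txt, d.txt} staged={none}
After op 11 (modify d.txt): modified={a.txt, b.txt, c.txt, d.txt} staged={none}
After op 12 (git add a.txt): modified={b.txt, c.txt, d.txt} staged={a.txt}
After op 13 (git add c.txt): modified={b.txt, d.txt} staged={a.txt, c.txt}
After op 14 (git commit): modified={b.txt, d.txt} staged={none}
After op 15 (modify d.txt): modified={b.txt, d.txt} staged={none}
After op 16 (modify c.txt): modified={b.txt, c.txt, d.txt} staged={none}
After op 17 (modify a.txt): modified={a.txt, b.txt, c.txt, d.txt} staged={none}
After op 18 (git add d.txt): modified={a.txt, b.txt, c.txt} staged={d.txt}
After op 19 (modify d.txt): modified={a.txt, b.txt, c.txt, d.txt} staged={d.txt}
After op 20 (git add a.txt): modified={b.txt, c.txt, d.txt} staged={a.txt, d.txt}
After op 21 (git add a.txt): modified={b.txt, c.txt, d.txt} staged={a.txt, d.txt}
After op 22 (git reset a.txt): modified={a.txt, b.txt, c.txt, d.txt} staged={d.txt}
After op 23 (git add b.txt): modified={a.txt, c.txt, d.txt} staged={b.txt, d.txt}
After op 24 (git commit): modified={a.txt, c.txt, d.txt} staged={none}
After op 25 (modify b.txt): modified={a.txt, b.txt, c.txt, d.txt} staged={none}
After op 26 (git add a.txt): modified={b.txt, c.txt, d.txt} staged={a.txt}
After op 27 (git add b.txt): modified={c.txt, d.txt} staged={a.txt, b.txt}
After op 28 (modify b.txt): modified={b.txt, c.txt, d.txt} staged={a.txt, b.txt}
After op 29 (git commit): modified={b.txt, c.txt, d.txt} staged={none}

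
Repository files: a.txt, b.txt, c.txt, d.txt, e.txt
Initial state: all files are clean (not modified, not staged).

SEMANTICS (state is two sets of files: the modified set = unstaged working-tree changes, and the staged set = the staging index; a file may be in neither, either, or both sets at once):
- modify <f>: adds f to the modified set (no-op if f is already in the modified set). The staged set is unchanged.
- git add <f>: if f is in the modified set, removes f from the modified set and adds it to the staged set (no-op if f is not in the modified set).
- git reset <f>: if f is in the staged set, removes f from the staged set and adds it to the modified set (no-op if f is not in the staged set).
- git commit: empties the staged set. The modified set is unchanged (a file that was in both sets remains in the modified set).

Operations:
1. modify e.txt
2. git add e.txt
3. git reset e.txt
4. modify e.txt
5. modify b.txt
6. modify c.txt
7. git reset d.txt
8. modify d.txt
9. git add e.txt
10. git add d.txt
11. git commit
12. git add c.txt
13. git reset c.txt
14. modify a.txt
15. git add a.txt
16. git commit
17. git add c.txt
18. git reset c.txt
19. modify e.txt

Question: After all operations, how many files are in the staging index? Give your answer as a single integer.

After op 1 (modify e.txt): modified={e.txt} staged={none}
After op 2 (git add e.txt): modified={none} staged={e.txt}
After op 3 (git reset e.txt): modified={e.txt} staged={none}
After op 4 (modify e.txt): modified={e.txt} staged={none}
After op 5 (modify b.txt): modified={b.txt, e.txt} staged={none}
After op 6 (modify c.txt): modified={b.txt, c.txt, e.txt} staged={none}
After op 7 (git reset d.txt): modified={b.txt, c.txt, e.txt} staged={none}
After op 8 (modify d.txt): modified={b.txt, c.txt, d.txt, e.txt} staged={none}
After op 9 (git add e.txt): modified={b.txt, c.txt, d.txt} staged={e.txt}
After op 10 (git add d.txt): modified={b.txt, c.txt} staged={d.txt, e.txt}
After op 11 (git commit): modified={b.txt, c.txt} staged={none}
After op 12 (git add c.txt): modified={b.txt} staged={c.txt}
After op 13 (git reset c.txt): modified={b.txt, c.txt} staged={none}
After op 14 (modify a.txt): modified={a.txt, b.txt, c.txt} staged={none}
After op 15 (git add a.txt): modified={b.txt, c.txt} staged={a.txt}
After op 16 (git commit): modified={b.txt, c.txt} staged={none}
After op 17 (git add c.txt): modified={b.txt} staged={c.txt}
After op 18 (git reset c.txt): modified={b.txt, c.txt} staged={none}
After op 19 (modify e.txt): modified={b.txt, c.txt, e.txt} staged={none}
Final staged set: {none} -> count=0

Answer: 0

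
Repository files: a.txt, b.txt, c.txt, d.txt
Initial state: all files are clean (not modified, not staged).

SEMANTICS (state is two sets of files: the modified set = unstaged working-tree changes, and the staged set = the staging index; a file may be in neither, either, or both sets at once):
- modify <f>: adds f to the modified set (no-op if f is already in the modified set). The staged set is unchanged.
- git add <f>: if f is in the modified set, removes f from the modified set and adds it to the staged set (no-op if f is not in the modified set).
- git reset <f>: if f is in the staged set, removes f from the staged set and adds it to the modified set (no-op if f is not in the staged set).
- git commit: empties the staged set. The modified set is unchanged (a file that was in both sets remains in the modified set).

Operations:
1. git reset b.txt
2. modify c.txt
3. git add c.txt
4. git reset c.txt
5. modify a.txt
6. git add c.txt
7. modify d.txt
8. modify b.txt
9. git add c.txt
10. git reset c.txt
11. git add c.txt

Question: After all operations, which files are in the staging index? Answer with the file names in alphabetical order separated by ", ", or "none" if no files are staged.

Answer: c.txt

Derivation:
After op 1 (git reset b.txt): modified={none} staged={none}
After op 2 (modify c.txt): modified={c.txt} staged={none}
After op 3 (git add c.txt): modified={none} staged={c.txt}
After op 4 (git reset c.txt): modified={c.txt} staged={none}
After op 5 (modify a.txt): modified={a.txt, c.txt} staged={none}
After op 6 (git add c.txt): modified={a.txt} staged={c.txt}
After op 7 (modify d.txt): modified={a.txt, d.txt} staged={c.txt}
After op 8 (modify b.txt): modified={a.txt, b.txt, d.txt} staged={c.txt}
After op 9 (git add c.txt): modified={a.txt, b.txt, d.txt} staged={c.txt}
After op 10 (git reset c.txt): modified={a.txt, b.txt, c.txt, d.txt} staged={none}
After op 11 (git add c.txt): modified={a.txt, b.txt, d.txt} staged={c.txt}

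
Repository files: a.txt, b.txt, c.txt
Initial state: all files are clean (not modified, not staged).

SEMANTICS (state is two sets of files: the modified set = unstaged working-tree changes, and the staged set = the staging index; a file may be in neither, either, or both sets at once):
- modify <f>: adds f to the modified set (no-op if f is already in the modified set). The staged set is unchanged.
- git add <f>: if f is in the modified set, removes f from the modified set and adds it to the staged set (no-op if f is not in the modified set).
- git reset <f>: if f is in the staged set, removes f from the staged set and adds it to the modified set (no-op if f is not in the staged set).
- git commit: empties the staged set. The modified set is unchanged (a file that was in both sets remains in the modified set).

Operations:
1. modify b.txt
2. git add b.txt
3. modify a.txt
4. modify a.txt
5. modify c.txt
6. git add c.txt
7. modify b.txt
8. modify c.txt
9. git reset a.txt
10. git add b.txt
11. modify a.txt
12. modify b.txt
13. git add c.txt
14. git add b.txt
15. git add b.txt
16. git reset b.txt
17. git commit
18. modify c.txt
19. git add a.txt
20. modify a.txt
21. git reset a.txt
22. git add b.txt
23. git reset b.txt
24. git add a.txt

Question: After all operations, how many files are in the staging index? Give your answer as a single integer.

Answer: 1

Derivation:
After op 1 (modify b.txt): modified={b.txt} staged={none}
After op 2 (git add b.txt): modified={none} staged={b.txt}
After op 3 (modify a.txt): modified={a.txt} staged={b.txt}
After op 4 (modify a.txt): modified={a.txt} staged={b.txt}
After op 5 (modify c.txt): modified={a.txt, c.txt} staged={b.txt}
After op 6 (git add c.txt): modified={a.txt} staged={b.txt, c.txt}
After op 7 (modify b.txt): modified={a.txt, b.txt} staged={b.txt, c.txt}
After op 8 (modify c.txt): modified={a.txt, b.txt, c.txt} staged={b.txt, c.txt}
After op 9 (git reset a.txt): modified={a.txt, b.txt, c.txt} staged={b.txt, c.txt}
After op 10 (git add b.txt): modified={a.txt, c.txt} staged={b.txt, c.txt}
After op 11 (modify a.txt): modified={a.txt, c.txt} staged={b.txt, c.txt}
After op 12 (modify b.txt): modified={a.txt, b.txt, c.txt} staged={b.txt, c.txt}
After op 13 (git add c.txt): modified={a.txt, b.txt} staged={b.txt, c.txt}
After op 14 (git add b.txt): modified={a.txt} staged={b.txt, c.txt}
After op 15 (git add b.txt): modified={a.txt} staged={b.txt, c.txt}
After op 16 (git reset b.txt): modified={a.txt, b.txt} staged={c.txt}
After op 17 (git commit): modified={a.txt, b.txt} staged={none}
After op 18 (modify c.txt): modified={a.txt, b.txt, c.txt} staged={none}
After op 19 (git add a.txt): modified={b.txt, c.txt} staged={a.txt}
After op 20 (modify a.txt): modified={a.txt, b.txt, c.txt} staged={a.txt}
After op 21 (git reset a.txt): modified={a.txt, b.txt, c.txt} staged={none}
After op 22 (git add b.txt): modified={a.txt, c.txt} staged={b.txt}
After op 23 (git reset b.txt): modified={a.txt, b.txt, c.txt} staged={none}
After op 24 (git add a.txt): modified={b.txt, c.txt} staged={a.txt}
Final staged set: {a.txt} -> count=1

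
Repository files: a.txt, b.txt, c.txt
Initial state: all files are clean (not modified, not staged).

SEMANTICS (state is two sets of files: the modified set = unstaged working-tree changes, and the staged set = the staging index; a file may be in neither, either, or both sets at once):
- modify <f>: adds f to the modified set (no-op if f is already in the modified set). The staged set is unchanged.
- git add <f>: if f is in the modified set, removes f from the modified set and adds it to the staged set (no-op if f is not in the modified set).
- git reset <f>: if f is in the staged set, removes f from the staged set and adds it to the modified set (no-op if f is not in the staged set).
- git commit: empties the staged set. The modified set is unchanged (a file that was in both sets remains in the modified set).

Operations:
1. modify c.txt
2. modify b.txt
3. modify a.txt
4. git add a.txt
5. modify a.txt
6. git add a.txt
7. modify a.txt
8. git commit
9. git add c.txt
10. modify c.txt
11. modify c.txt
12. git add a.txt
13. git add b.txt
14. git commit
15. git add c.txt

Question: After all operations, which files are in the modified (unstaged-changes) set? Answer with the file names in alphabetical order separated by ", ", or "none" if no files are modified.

After op 1 (modify c.txt): modified={c.txt} staged={none}
After op 2 (modify b.txt): modified={b.txt, c.txt} staged={none}
After op 3 (modify a.txt): modified={a.txt, b.txt, c.txt} staged={none}
After op 4 (git add a.txt): modified={b.txt, c.txt} staged={a.txt}
After op 5 (modify a.txt): modified={a.txt, b.txt, c.txt} staged={a.txt}
After op 6 (git add a.txt): modified={b.txt, c.txt} staged={a.txt}
After op 7 (modify a.txt): modified={a.txt, b.txt, c.txt} staged={a.txt}
After op 8 (git commit): modified={a.txt, b.txt, c.txt} staged={none}
After op 9 (git add c.txt): modified={a.txt, b.txt} staged={c.txt}
After op 10 (modify c.txt): modified={a.txt, b.txt, c.txt} staged={c.txt}
After op 11 (modify c.txt): modified={a.txt, b.txt, c.txt} staged={c.txt}
After op 12 (git add a.txt): modified={b.txt, c.txt} staged={a.txt, c.txt}
After op 13 (git add b.txt): modified={c.txt} staged={a.txt, b.txt, c.txt}
After op 14 (git commit): modified={c.txt} staged={none}
After op 15 (git add c.txt): modified={none} staged={c.txt}

Answer: none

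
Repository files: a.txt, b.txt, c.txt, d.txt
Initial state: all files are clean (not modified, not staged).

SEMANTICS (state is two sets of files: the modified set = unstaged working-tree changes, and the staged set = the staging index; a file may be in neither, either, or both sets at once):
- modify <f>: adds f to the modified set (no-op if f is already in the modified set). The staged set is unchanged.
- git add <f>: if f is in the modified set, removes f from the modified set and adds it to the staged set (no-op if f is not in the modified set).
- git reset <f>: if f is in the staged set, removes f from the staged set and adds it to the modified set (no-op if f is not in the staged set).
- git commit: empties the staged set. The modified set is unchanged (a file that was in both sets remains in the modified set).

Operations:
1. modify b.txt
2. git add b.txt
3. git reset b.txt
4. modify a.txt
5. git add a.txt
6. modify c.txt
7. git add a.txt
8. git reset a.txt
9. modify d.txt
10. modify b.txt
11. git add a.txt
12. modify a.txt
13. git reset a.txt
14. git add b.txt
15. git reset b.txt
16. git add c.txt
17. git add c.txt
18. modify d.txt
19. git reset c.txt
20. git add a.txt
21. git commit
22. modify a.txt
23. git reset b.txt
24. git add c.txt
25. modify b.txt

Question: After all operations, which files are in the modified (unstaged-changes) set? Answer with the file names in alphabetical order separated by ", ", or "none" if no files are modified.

Answer: a.txt, b.txt, d.txt

Derivation:
After op 1 (modify b.txt): modified={b.txt} staged={none}
After op 2 (git add b.txt): modified={none} staged={b.txt}
After op 3 (git reset b.txt): modified={b.txt} staged={none}
After op 4 (modify a.txt): modified={a.txt, b.txt} staged={none}
After op 5 (git add a.txt): modified={b.txt} staged={a.txt}
After op 6 (modify c.txt): modified={b.txt, c.txt} staged={a.txt}
After op 7 (git add a.txt): modified={b.txt, c.txt} staged={a.txt}
After op 8 (git reset a.txt): modified={a.txt, b.txt, c.txt} staged={none}
After op 9 (modify d.txt): modified={a.txt, b.txt, c.txt, d.txt} staged={none}
After op 10 (modify b.txt): modified={a.txt, b.txt, c.txt, d.txt} staged={none}
After op 11 (git add a.txt): modified={b.txt, c.txt, d.txt} staged={a.txt}
After op 12 (modify a.txt): modified={a.txt, b.txt, c.txt, d.txt} staged={a.txt}
After op 13 (git reset a.txt): modified={a.txt, b.txt, c.txt, d.txt} staged={none}
After op 14 (git add b.txt): modified={a.txt, c.txt, d.txt} staged={b.txt}
After op 15 (git reset b.txt): modified={a.txt, b.txt, c.txt, d.txt} staged={none}
After op 16 (git add c.txt): modified={a.txt, b.txt, d.txt} staged={c.txt}
After op 17 (git add c.txt): modified={a.txt, b.txt, d.txt} staged={c.txt}
After op 18 (modify d.txt): modified={a.txt, b.txt, d.txt} staged={c.txt}
After op 19 (git reset c.txt): modified={a.txt, b.txt, c.txt, d.txt} staged={none}
After op 20 (git add a.txt): modified={b.txt, c.txt, d.txt} staged={a.txt}
After op 21 (git commit): modified={b.txt, c.txt, d.txt} staged={none}
After op 22 (modify a.txt): modified={a.txt, b.txt, c.txt, d.txt} staged={none}
After op 23 (git reset b.txt): modified={a.txt, b.txt, c.txt, d.txt} staged={none}
After op 24 (git add c.txt): modified={a.txt, b.txt, d.txt} staged={c.txt}
After op 25 (modify b.txt): modified={a.txt, b.txt, d.txt} staged={c.txt}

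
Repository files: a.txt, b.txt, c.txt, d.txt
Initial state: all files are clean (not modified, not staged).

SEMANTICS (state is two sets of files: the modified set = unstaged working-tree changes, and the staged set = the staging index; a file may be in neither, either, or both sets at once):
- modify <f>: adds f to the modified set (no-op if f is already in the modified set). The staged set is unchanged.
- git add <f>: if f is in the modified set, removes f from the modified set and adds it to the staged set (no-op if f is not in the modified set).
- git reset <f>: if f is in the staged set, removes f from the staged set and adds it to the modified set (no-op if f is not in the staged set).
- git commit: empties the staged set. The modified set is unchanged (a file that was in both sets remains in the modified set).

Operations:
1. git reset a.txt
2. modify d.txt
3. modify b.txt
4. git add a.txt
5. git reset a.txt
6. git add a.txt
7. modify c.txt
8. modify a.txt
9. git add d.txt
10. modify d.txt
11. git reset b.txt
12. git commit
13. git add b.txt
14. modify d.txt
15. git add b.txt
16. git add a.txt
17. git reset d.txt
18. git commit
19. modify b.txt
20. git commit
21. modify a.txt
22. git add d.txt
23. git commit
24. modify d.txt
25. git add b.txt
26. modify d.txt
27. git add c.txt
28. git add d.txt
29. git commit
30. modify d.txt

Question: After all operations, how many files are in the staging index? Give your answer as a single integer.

Answer: 0

Derivation:
After op 1 (git reset a.txt): modified={none} staged={none}
After op 2 (modify d.txt): modified={d.txt} staged={none}
After op 3 (modify b.txt): modified={b.txt, d.txt} staged={none}
After op 4 (git add a.txt): modified={b.txt, d.txt} staged={none}
After op 5 (git reset a.txt): modified={b.txt, d.txt} staged={none}
After op 6 (git add a.txt): modified={b.txt, d.txt} staged={none}
After op 7 (modify c.txt): modified={b.txt, c.txt, d.txt} staged={none}
After op 8 (modify a.txt): modified={a.txt, b.txt, c.txt, d.txt} staged={none}
After op 9 (git add d.txt): modified={a.txt, b.txt, c.txt} staged={d.txt}
After op 10 (modify d.txt): modified={a.txt, b.txt, c.txt, d.txt} staged={d.txt}
After op 11 (git reset b.txt): modified={a.txt, b.txt, c.txt, d.txt} staged={d.txt}
After op 12 (git commit): modified={a.txt, b.txt, c.txt, d.txt} staged={none}
After op 13 (git add b.txt): modified={a.txt, c.txt, d.txt} staged={b.txt}
After op 14 (modify d.txt): modified={a.txt, c.txt, d.txt} staged={b.txt}
After op 15 (git add b.txt): modified={a.txt, c.txt, d.txt} staged={b.txt}
After op 16 (git add a.txt): modified={c.txt, d.txt} staged={a.txt, b.txt}
After op 17 (git reset d.txt): modified={c.txt, d.txt} staged={a.txt, b.txt}
After op 18 (git commit): modified={c.txt, d.txt} staged={none}
After op 19 (modify b.txt): modified={b.txt, c.txt, d.txt} staged={none}
After op 20 (git commit): modified={b.txt, c.txt, d.txt} staged={none}
After op 21 (modify a.txt): modified={a.txt, b.txt, c.txt, d.txt} staged={none}
After op 22 (git add d.txt): modified={a.txt, b.txt, c.txt} staged={d.txt}
After op 23 (git commit): modified={a.txt, b.txt, c.txt} staged={none}
After op 24 (modify d.txt): modified={a.txt, b.txt, c.txt, d.txt} staged={none}
After op 25 (git add b.txt): modified={a.txt, c.txt, d.txt} staged={b.txt}
After op 26 (modify d.txt): modified={a.txt, c.txt, d.txt} staged={b.txt}
After op 27 (git add c.txt): modified={a.txt, d.txt} staged={b.txt, c.txt}
After op 28 (git add d.txt): modified={a.txt} staged={b.txt, c.txt, d.txt}
After op 29 (git commit): modified={a.txt} staged={none}
After op 30 (modify d.txt): modified={a.txt, d.txt} staged={none}
Final staged set: {none} -> count=0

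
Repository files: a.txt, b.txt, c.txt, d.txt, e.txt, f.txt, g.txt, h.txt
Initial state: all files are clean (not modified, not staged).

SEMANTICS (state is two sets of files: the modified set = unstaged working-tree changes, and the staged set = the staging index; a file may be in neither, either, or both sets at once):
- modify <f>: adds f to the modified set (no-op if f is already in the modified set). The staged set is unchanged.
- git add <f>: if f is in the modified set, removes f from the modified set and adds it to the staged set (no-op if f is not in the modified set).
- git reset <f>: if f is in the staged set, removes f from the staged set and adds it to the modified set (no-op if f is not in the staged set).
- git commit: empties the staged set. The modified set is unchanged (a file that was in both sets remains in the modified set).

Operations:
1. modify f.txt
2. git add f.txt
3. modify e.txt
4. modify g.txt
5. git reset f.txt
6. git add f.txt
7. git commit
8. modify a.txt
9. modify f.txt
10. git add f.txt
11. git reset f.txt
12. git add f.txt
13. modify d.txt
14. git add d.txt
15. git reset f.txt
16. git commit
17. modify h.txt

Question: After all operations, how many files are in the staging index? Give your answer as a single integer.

Answer: 0

Derivation:
After op 1 (modify f.txt): modified={f.txt} staged={none}
After op 2 (git add f.txt): modified={none} staged={f.txt}
After op 3 (modify e.txt): modified={e.txt} staged={f.txt}
After op 4 (modify g.txt): modified={e.txt, g.txt} staged={f.txt}
After op 5 (git reset f.txt): modified={e.txt, f.txt, g.txt} staged={none}
After op 6 (git add f.txt): modified={e.txt, g.txt} staged={f.txt}
After op 7 (git commit): modified={e.txt, g.txt} staged={none}
After op 8 (modify a.txt): modified={a.txt, e.txt, g.txt} staged={none}
After op 9 (modify f.txt): modified={a.txt, e.txt, f.txt, g.txt} staged={none}
After op 10 (git add f.txt): modified={a.txt, e.txt, g.txt} staged={f.txt}
After op 11 (git reset f.txt): modified={a.txt, e.txt, f.txt, g.txt} staged={none}
After op 12 (git add f.txt): modified={a.txt, e.txt, g.txt} staged={f.txt}
After op 13 (modify d.txt): modified={a.txt, d.txt, e.txt, g.txt} staged={f.txt}
After op 14 (git add d.txt): modified={a.txt, e.txt, g.txt} staged={d.txt, f.txt}
After op 15 (git reset f.txt): modified={a.txt, e.txt, f.txt, g.txt} staged={d.txt}
After op 16 (git commit): modified={a.txt, e.txt, f.txt, g.txt} staged={none}
After op 17 (modify h.txt): modified={a.txt, e.txt, f.txt, g.txt, h.txt} staged={none}
Final staged set: {none} -> count=0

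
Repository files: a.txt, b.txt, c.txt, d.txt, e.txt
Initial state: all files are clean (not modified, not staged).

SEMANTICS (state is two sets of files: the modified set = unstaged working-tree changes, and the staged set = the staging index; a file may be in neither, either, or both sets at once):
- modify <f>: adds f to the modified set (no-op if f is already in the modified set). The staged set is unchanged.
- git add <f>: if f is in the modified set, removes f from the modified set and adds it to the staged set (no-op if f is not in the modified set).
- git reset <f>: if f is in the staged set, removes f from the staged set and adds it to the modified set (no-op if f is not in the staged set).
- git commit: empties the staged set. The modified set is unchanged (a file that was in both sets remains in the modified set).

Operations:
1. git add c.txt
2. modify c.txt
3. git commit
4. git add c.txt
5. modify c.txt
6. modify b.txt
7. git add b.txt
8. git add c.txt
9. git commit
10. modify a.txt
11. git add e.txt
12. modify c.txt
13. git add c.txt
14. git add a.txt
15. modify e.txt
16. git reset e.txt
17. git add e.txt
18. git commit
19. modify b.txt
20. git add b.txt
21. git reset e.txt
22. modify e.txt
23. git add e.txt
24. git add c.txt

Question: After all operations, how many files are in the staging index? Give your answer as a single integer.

Answer: 2

Derivation:
After op 1 (git add c.txt): modified={none} staged={none}
After op 2 (modify c.txt): modified={c.txt} staged={none}
After op 3 (git commit): modified={c.txt} staged={none}
After op 4 (git add c.txt): modified={none} staged={c.txt}
After op 5 (modify c.txt): modified={c.txt} staged={c.txt}
After op 6 (modify b.txt): modified={b.txt, c.txt} staged={c.txt}
After op 7 (git add b.txt): modified={c.txt} staged={b.txt, c.txt}
After op 8 (git add c.txt): modified={none} staged={b.txt, c.txt}
After op 9 (git commit): modified={none} staged={none}
After op 10 (modify a.txt): modified={a.txt} staged={none}
After op 11 (git add e.txt): modified={a.txt} staged={none}
After op 12 (modify c.txt): modified={a.txt, c.txt} staged={none}
After op 13 (git add c.txt): modified={a.txt} staged={c.txt}
After op 14 (git add a.txt): modified={none} staged={a.txt, c.txt}
After op 15 (modify e.txt): modified={e.txt} staged={a.txt, c.txt}
After op 16 (git reset e.txt): modified={e.txt} staged={a.txt, c.txt}
After op 17 (git add e.txt): modified={none} staged={a.txt, c.txt, e.txt}
After op 18 (git commit): modified={none} staged={none}
After op 19 (modify b.txt): modified={b.txt} staged={none}
After op 20 (git add b.txt): modified={none} staged={b.txt}
After op 21 (git reset e.txt): modified={none} staged={b.txt}
After op 22 (modify e.txt): modified={e.txt} staged={b.txt}
After op 23 (git add e.txt): modified={none} staged={b.txt, e.txt}
After op 24 (git add c.txt): modified={none} staged={b.txt, e.txt}
Final staged set: {b.txt, e.txt} -> count=2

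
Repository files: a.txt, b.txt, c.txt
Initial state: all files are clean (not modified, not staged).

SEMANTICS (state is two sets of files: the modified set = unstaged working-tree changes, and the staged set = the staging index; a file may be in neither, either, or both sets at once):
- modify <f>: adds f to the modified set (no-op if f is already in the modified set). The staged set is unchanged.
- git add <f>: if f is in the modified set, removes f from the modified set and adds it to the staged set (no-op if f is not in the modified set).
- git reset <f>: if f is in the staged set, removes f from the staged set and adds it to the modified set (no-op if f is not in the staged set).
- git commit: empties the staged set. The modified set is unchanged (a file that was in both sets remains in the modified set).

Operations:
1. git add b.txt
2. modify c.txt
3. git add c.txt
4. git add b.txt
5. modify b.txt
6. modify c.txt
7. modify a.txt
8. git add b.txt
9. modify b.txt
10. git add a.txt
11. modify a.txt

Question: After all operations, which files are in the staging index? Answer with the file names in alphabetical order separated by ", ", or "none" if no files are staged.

After op 1 (git add b.txt): modified={none} staged={none}
After op 2 (modify c.txt): modified={c.txt} staged={none}
After op 3 (git add c.txt): modified={none} staged={c.txt}
After op 4 (git add b.txt): modified={none} staged={c.txt}
After op 5 (modify b.txt): modified={b.txt} staged={c.txt}
After op 6 (modify c.txt): modified={b.txt, c.txt} staged={c.txt}
After op 7 (modify a.txt): modified={a.txt, b.txt, c.txt} staged={c.txt}
After op 8 (git add b.txt): modified={a.txt, c.txt} staged={b.txt, c.txt}
After op 9 (modify b.txt): modified={a.txt, b.txt, c.txt} staged={b.txt, c.txt}
After op 10 (git add a.txt): modified={b.txt, c.txt} staged={a.txt, b.txt, c.txt}
After op 11 (modify a.txt): modified={a.txt, b.txt, c.txt} staged={a.txt, b.txt, c.txt}

Answer: a.txt, b.txt, c.txt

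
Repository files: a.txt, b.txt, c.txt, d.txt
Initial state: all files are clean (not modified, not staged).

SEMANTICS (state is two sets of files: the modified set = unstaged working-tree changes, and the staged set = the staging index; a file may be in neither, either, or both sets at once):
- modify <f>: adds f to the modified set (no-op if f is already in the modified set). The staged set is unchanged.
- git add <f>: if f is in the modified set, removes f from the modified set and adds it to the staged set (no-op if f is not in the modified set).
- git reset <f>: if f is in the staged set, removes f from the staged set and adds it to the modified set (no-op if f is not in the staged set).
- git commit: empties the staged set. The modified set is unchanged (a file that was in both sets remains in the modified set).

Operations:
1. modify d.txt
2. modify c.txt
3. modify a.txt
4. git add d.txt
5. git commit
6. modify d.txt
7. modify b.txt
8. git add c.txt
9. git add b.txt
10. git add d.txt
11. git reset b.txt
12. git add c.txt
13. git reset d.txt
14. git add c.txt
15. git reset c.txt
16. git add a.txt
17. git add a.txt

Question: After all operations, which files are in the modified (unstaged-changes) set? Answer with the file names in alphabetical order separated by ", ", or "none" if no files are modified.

Answer: b.txt, c.txt, d.txt

Derivation:
After op 1 (modify d.txt): modified={d.txt} staged={none}
After op 2 (modify c.txt): modified={c.txt, d.txt} staged={none}
After op 3 (modify a.txt): modified={a.txt, c.txt, d.txt} staged={none}
After op 4 (git add d.txt): modified={a.txt, c.txt} staged={d.txt}
After op 5 (git commit): modified={a.txt, c.txt} staged={none}
After op 6 (modify d.txt): modified={a.txt, c.txt, d.txt} staged={none}
After op 7 (modify b.txt): modified={a.txt, b.txt, c.txt, d.txt} staged={none}
After op 8 (git add c.txt): modified={a.txt, b.txt, d.txt} staged={c.txt}
After op 9 (git add b.txt): modified={a.txt, d.txt} staged={b.txt, c.txt}
After op 10 (git add d.txt): modified={a.txt} staged={b.txt, c.txt, d.txt}
After op 11 (git reset b.txt): modified={a.txt, b.txt} staged={c.txt, d.txt}
After op 12 (git add c.txt): modified={a.txt, b.txt} staged={c.txt, d.txt}
After op 13 (git reset d.txt): modified={a.txt, b.txt, d.txt} staged={c.txt}
After op 14 (git add c.txt): modified={a.txt, b.txt, d.txt} staged={c.txt}
After op 15 (git reset c.txt): modified={a.txt, b.txt, c.txt, d.txt} staged={none}
After op 16 (git add a.txt): modified={b.txt, c.txt, d.txt} staged={a.txt}
After op 17 (git add a.txt): modified={b.txt, c.txt, d.txt} staged={a.txt}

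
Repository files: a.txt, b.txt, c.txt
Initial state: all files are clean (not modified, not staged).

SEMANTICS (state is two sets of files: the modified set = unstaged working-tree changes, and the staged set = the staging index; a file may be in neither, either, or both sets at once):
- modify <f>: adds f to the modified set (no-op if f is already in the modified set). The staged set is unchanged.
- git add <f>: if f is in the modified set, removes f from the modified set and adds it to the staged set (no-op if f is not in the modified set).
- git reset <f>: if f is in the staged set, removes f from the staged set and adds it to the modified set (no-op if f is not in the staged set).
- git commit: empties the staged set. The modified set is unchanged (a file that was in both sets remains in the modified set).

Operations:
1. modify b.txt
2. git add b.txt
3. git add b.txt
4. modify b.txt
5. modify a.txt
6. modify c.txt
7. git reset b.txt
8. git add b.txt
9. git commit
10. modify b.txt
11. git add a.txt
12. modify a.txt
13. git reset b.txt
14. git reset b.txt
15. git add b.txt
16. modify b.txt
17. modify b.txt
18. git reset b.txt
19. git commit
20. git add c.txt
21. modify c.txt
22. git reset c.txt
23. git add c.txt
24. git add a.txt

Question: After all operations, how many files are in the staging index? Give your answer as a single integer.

Answer: 2

Derivation:
After op 1 (modify b.txt): modified={b.txt} staged={none}
After op 2 (git add b.txt): modified={none} staged={b.txt}
After op 3 (git add b.txt): modified={none} staged={b.txt}
After op 4 (modify b.txt): modified={b.txt} staged={b.txt}
After op 5 (modify a.txt): modified={a.txt, b.txt} staged={b.txt}
After op 6 (modify c.txt): modified={a.txt, b.txt, c.txt} staged={b.txt}
After op 7 (git reset b.txt): modified={a.txt, b.txt, c.txt} staged={none}
After op 8 (git add b.txt): modified={a.txt, c.txt} staged={b.txt}
After op 9 (git commit): modified={a.txt, c.txt} staged={none}
After op 10 (modify b.txt): modified={a.txt, b.txt, c.txt} staged={none}
After op 11 (git add a.txt): modified={b.txt, c.txt} staged={a.txt}
After op 12 (modify a.txt): modified={a.txt, b.txt, c.txt} staged={a.txt}
After op 13 (git reset b.txt): modified={a.txt, b.txt, c.txt} staged={a.txt}
After op 14 (git reset b.txt): modified={a.txt, b.txt, c.txt} staged={a.txt}
After op 15 (git add b.txt): modified={a.txt, c.txt} staged={a.txt, b.txt}
After op 16 (modify b.txt): modified={a.txt, b.txt, c.txt} staged={a.txt, b.txt}
After op 17 (modify b.txt): modified={a.txt, b.txt, c.txt} staged={a.txt, b.txt}
After op 18 (git reset b.txt): modified={a.txt, b.txt, c.txt} staged={a.txt}
After op 19 (git commit): modified={a.txt, b.txt, c.txt} staged={none}
After op 20 (git add c.txt): modified={a.txt, b.txt} staged={c.txt}
After op 21 (modify c.txt): modified={a.txt, b.txt, c.txt} staged={c.txt}
After op 22 (git reset c.txt): modified={a.txt, b.txt, c.txt} staged={none}
After op 23 (git add c.txt): modified={a.txt, b.txt} staged={c.txt}
After op 24 (git add a.txt): modified={b.txt} staged={a.txt, c.txt}
Final staged set: {a.txt, c.txt} -> count=2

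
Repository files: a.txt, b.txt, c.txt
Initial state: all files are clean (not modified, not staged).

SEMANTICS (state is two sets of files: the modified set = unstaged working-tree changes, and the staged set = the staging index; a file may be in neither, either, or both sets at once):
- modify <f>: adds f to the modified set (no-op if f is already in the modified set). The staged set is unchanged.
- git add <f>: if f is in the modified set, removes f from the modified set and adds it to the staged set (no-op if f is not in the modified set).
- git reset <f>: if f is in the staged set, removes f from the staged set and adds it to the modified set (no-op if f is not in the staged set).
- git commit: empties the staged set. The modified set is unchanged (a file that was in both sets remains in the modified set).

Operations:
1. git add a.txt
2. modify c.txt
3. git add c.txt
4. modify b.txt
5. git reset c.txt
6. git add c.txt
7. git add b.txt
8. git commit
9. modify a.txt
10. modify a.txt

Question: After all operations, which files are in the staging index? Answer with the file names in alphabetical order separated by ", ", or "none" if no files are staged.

After op 1 (git add a.txt): modified={none} staged={none}
After op 2 (modify c.txt): modified={c.txt} staged={none}
After op 3 (git add c.txt): modified={none} staged={c.txt}
After op 4 (modify b.txt): modified={b.txt} staged={c.txt}
After op 5 (git reset c.txt): modified={b.txt, c.txt} staged={none}
After op 6 (git add c.txt): modified={b.txt} staged={c.txt}
After op 7 (git add b.txt): modified={none} staged={b.txt, c.txt}
After op 8 (git commit): modified={none} staged={none}
After op 9 (modify a.txt): modified={a.txt} staged={none}
After op 10 (modify a.txt): modified={a.txt} staged={none}

Answer: none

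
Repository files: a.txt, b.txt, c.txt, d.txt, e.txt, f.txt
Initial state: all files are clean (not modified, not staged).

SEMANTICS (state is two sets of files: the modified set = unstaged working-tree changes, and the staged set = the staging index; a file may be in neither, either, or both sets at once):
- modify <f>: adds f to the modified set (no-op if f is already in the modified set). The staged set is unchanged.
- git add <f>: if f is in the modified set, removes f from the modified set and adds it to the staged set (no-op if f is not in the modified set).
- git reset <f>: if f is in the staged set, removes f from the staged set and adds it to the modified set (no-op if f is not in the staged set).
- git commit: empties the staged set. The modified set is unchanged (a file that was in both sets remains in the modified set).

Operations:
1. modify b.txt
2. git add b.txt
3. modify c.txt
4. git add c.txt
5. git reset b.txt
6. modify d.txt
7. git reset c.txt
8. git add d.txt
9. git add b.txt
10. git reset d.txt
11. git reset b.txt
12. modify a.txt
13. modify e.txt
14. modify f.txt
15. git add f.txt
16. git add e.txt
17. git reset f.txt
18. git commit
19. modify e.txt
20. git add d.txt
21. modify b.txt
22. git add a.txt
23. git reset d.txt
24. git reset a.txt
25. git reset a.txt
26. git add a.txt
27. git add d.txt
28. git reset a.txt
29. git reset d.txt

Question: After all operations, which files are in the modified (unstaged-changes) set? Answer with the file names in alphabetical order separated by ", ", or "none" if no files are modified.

Answer: a.txt, b.txt, c.txt, d.txt, e.txt, f.txt

Derivation:
After op 1 (modify b.txt): modified={b.txt} staged={none}
After op 2 (git add b.txt): modified={none} staged={b.txt}
After op 3 (modify c.txt): modified={c.txt} staged={b.txt}
After op 4 (git add c.txt): modified={none} staged={b.txt, c.txt}
After op 5 (git reset b.txt): modified={b.txt} staged={c.txt}
After op 6 (modify d.txt): modified={b.txt, d.txt} staged={c.txt}
After op 7 (git reset c.txt): modified={b.txt, c.txt, d.txt} staged={none}
After op 8 (git add d.txt): modified={b.txt, c.txt} staged={d.txt}
After op 9 (git add b.txt): modified={c.txt} staged={b.txt, d.txt}
After op 10 (git reset d.txt): modified={c.txt, d.txt} staged={b.txt}
After op 11 (git reset b.txt): modified={b.txt, c.txt, d.txt} staged={none}
After op 12 (modify a.txt): modified={a.txt, b.txt, c.txt, d.txt} staged={none}
After op 13 (modify e.txt): modified={a.txt, b.txt, c.txt, d.txt, e.txt} staged={none}
After op 14 (modify f.txt): modified={a.txt, b.txt, c.txt, d.txt, e.txt, f.txt} staged={none}
After op 15 (git add f.txt): modified={a.txt, b.txt, c.txt, d.txt, e.txt} staged={f.txt}
After op 16 (git add e.txt): modified={a.txt, b.txt, c.txt, d.txt} staged={e.txt, f.txt}
After op 17 (git reset f.txt): modified={a.txt, b.txt, c.txt, d.txt, f.txt} staged={e.txt}
After op 18 (git commit): modified={a.txt, b.txt, c.txt, d.txt, f.txt} staged={none}
After op 19 (modify e.txt): modified={a.txt, b.txt, c.txt, d.txt, e.txt, f.txt} staged={none}
After op 20 (git add d.txt): modified={a.txt, b.txt, c.txt, e.txt, f.txt} staged={d.txt}
After op 21 (modify b.txt): modified={a.txt, b.txt, c.txt, e.txt, f.txt} staged={d.txt}
After op 22 (git add a.txt): modified={b.txt, c.txt, e.txt, f.txt} staged={a.txt, d.txt}
After op 23 (git reset d.txt): modified={b.txt, c.txt, d.txt, e.txt, f.txt} staged={a.txt}
After op 24 (git reset a.txt): modified={a.txt, b.txt, c.txt, d.txt, e.txt, f.txt} staged={none}
After op 25 (git reset a.txt): modified={a.txt, b.txt, c.txt, d.txt, e.txt, f.txt} staged={none}
After op 26 (git add a.txt): modified={b.txt, c.txt, d.txt, e.txt, f.txt} staged={a.txt}
After op 27 (git add d.txt): modified={b.txt, c.txt, e.txt, f.txt} staged={a.txt, d.txt}
After op 28 (git reset a.txt): modified={a.txt, b.txt, c.txt, e.txt, f.txt} staged={d.txt}
After op 29 (git reset d.txt): modified={a.txt, b.txt, c.txt, d.txt, e.txt, f.txt} staged={none}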